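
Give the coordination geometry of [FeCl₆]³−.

octahedral

Ligand charges: each chloride is −1. With an overall charge of −3 the iron centre must be in the +3 oxidation state.
Fe sits in group 8, so the d-electron count is 8 − 3 = 5.
With 6 monodentate ligands the coordination number is 6.
Six donors around a single metal centre give an octahedral coordination sphere.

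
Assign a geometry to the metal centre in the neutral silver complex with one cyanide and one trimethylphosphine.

linear

Each cyanide is −1; trimethylphosphine is neutral; balancing the 0 overall charge requires Ag(I).
Group 11 minus oxidation state 1 gives a d¹⁰ configuration.
Coordination number: 2.
A d¹⁰ ion with only two ligands adopts a linear arrangement (sp hybridisation; no CFSE preference).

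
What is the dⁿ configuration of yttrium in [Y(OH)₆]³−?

d⁰

Each hydroxide is −1; balancing the −3 overall charge requires Y(III).
Y sits in group 3, so the d-electron count is 3 − 3 = 0.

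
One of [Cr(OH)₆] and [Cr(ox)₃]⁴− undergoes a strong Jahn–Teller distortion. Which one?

[Cr(OH)₆]: Each hydroxide is −1; balancing the 0 overall charge requires Cr(VI). Cr sits in group 6, so the d-electron count is 6 − 6 = 0. The d⁰ configuration leaves the e_g set evenly filled (or empty) — no strong Jahn–Teller driving force.
[Cr(ox)₃]⁴−: Each oxalate is −2; balancing the −4 overall charge requires Cr(II). Group 6 minus oxidation state 2 gives a d⁴ configuration. Oxalate is a weak-field ligand for a first-row metal, so the complex is high-spin. The t₂g³e_g¹ (high-spin) configuration has an unevenly filled e_g set; the Jahn–Teller theorem predicts a tetragonal distortion (typically axial elongation) to lift the degeneracy.

[Cr(ox)₃]⁴−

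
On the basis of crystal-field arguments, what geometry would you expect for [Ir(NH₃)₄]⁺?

square planar

Ammonia is neutral; balancing the +1 overall charge requires Ir(I).
Ir sits in group 9, so the d-electron count is 9 − 1 = 8.
With 4 monodentate ligands the coordination number is 4.
A 5d d⁸ ion has a large crystal-field splitting; square planar leaves the high-energy d_{x²−y²} orbital empty and maximises CFSE.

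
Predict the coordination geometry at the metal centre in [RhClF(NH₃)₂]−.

Ligand charges: each chloride is −1; each fluoride is −1; ammonia is neutral. With an overall charge of −1 the rhodium centre must be in the +1 oxidation state.
Rh sits in group 9, so the d-electron count is 9 − 1 = 8.
Coordination number: 4.
A 4d d⁸ ion has a large crystal-field splitting; square planar leaves the high-energy d_{x²−y²} orbital empty and maximises CFSE.

square planar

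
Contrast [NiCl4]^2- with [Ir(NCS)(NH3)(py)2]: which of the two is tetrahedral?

For [NiCl4]^2-: Summing ligand charges against the −2 overall charge gives an oxidation state of +2 for nickel. Group 10 minus oxidation state 2 gives a d⁸ configuration. Chloride is a weak-field ligand. With weak-field ligands the CFSE gain from square planar is small, so a 3d d⁸ ion takes the sterically preferred tetrahedral geometry. → tetrahedral.
For [Ir(NCS)(NH3)(py)2]: Ligand charges: each isothiocyanate is −1; ammonia is neutral; pyridine is neutral. With an overall charge of 0 the iridium centre must be in the +1 oxidation state. Group 9 minus oxidation state 1 gives a d⁸ configuration. A 5d d⁸ ion has a large crystal-field splitting; square planar leaves the high-energy d_{x²−y²} orbital empty and maximises CFSE. → square planar.

[NiCl4]^2-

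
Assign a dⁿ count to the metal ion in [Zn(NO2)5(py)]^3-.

d¹⁰

Summing ligand charges against the −3 overall charge gives an oxidation state of +2 for zinc.
Group 12 minus oxidation state 2 gives a d¹⁰ configuration.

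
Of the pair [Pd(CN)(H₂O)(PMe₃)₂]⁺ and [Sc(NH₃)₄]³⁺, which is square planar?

[Pd(CN)(H₂O)(PMe₃)₂]⁺

For [Pd(CN)(H₂O)(PMe₃)₂]⁺: Each cyanide is −1; water is neutral; trimethylphosphine is neutral; balancing the +1 overall charge requires Pd(II). Group 10 minus oxidation state 2 gives a d⁸ configuration. A 4d d⁸ ion has a large crystal-field splitting; square planar leaves the high-energy d_{x²−y²} orbital empty and maximises CFSE. → square planar.
For [Sc(NH₃)₄]³⁺: Ammonia is neutral; balancing the +3 overall charge requires Sc(III). Group 3 minus oxidation state 3 gives a d⁰ configuration. A d⁰ ion has no crystal-field stabilisation preference between square planar and tetrahedral, so four ligands adopt the sterically favoured tetrahedral geometry. → tetrahedral.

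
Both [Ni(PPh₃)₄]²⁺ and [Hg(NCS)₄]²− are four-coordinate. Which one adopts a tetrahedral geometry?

[Hg(NCS)₄]²−

For [Ni(PPh₃)₄]²⁺: Triphenylphosphine is neutral; balancing the +2 overall charge requires Ni(II). Nickel is a group-10 element; Ni(II) is therefore d⁸. Triphenylphosphine is a strong-field ligand (high in the spectrochemical series). A 3d d⁸ ion with strong-field ligands gains enough CFSE to favour square planar over tetrahedral. → square planar.
For [Hg(NCS)₄]²−: Summing ligand charges against the −2 overall charge gives an oxidation state of +2 for mercury. Group 12 minus oxidation state 2 gives a d¹⁰ configuration. A d¹⁰ ion has no crystal-field stabilisation preference between square planar and tetrahedral, so four ligands adopt the sterically favoured tetrahedral geometry. → tetrahedral.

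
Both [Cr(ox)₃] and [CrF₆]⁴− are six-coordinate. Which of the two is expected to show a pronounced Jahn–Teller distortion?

[CrF₆]⁴−

[Cr(ox)₃]: Ligand charges: each oxalate is −2. With an overall charge of 0 the chromium centre must be in the +6 oxidation state. Group 6 minus oxidation state 6 gives a d⁰ configuration. The d⁰ configuration leaves the e_g set evenly filled (or empty) — no strong Jahn–Teller driving force.
[CrF₆]⁴−: Ligand charges: each fluoride is −1. With an overall charge of −4 the chromium centre must be in the +2 oxidation state. Cr sits in group 6, so the d-electron count is 6 − 2 = 4. Fluoride is a weak-field ligand for a first-row metal, so the complex is high-spin. The t₂g³e_g¹ (high-spin) configuration has an unevenly filled e_g set; the Jahn–Teller theorem predicts a tetragonal distortion (typically axial elongation) to lift the degeneracy.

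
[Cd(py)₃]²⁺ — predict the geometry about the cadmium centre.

Summing ligand charges against the +2 overall charge gives an oxidation state of +2 for cadmium.
Cd sits in group 12, so the d-electron count is 12 − 2 = 10.
With 3 monodentate ligands the coordination number is 3.
Three ligands around a d¹⁰ centre minimise repulsion in a trigonal-planar arrangement.

trigonal planar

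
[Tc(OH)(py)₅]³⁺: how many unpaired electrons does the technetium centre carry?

Ligand charges: each hydroxide is −1; pyridine is neutral. With an overall charge of +3 the technetium centre must be in the +4 oxidation state.
Group 7 minus oxidation state 4 gives a d³ configuration.
In an octahedral field the d³ configuration is t₂g³e_g⁰ (only one arrangement possible), giving 3 unpaired electrons.

3 unpaired electrons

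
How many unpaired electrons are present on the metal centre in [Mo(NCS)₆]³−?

3 unpaired electrons

Ligand charges: each isothiocyanate is −1. With an overall charge of −3 the molybdenum centre must be in the +3 oxidation state.
Molybdenum is a group-6 element; Mo(III) is therefore d³.
In an octahedral field the d³ configuration is t₂g³e_g⁰ (only one arrangement possible), giving 3 unpaired electrons.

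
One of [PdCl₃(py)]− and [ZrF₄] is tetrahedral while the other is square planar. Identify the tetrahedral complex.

For [PdCl₃(py)]−: Summing ligand charges against the −1 overall charge gives an oxidation state of +2 for palladium. Group 10 minus oxidation state 2 gives a d⁸ configuration. A 4d d⁸ ion has a large crystal-field splitting; square planar leaves the high-energy d_{x²−y²} orbital empty and maximises CFSE. → square planar.
For [ZrF₄]: Ligand charges: each fluoride is −1. With an overall charge of 0 the zirconium centre must be in the +4 oxidation state. Zirconium is a group-4 element; Zr(IV) is therefore d⁰. A d⁰ ion has no crystal-field stabilisation preference between square planar and tetrahedral, so four ligands adopt the sterically favoured tetrahedral geometry. → tetrahedral.

[ZrF₄]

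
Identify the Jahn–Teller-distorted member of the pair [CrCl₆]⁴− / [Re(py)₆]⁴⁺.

[CrCl₆]⁴−: Summing ligand charges against the −4 overall charge gives an oxidation state of +2 for chromium. Group 6 minus oxidation state 2 gives a d⁴ configuration. Chloride is a weak-field ligand for a first-row metal, so the complex is high-spin. The t₂g³e_g¹ (high-spin) configuration has an unevenly filled e_g set; the Jahn–Teller theorem predicts a tetragonal distortion (typically axial elongation) to lift the degeneracy.
[Re(py)₆]⁴⁺: Summing ligand charges against the +4 overall charge gives an oxidation state of +4 for rhenium. Group 7 minus oxidation state 4 gives a d³ configuration. The d³ configuration leaves the e_g set evenly filled (or empty) — no strong Jahn–Teller driving force.

[CrCl₆]⁴−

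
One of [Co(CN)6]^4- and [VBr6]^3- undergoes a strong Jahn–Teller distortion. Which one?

[Co(CN)6]^4-

[Co(CN)6]^4-: Ligand charges: each cyanide is −1. With an overall charge of −4 the cobalt centre must be in the +2 oxidation state. Group 9 minus oxidation state 2 gives a d⁷ configuration. Cyanide is a strong-field ligand (high in the spectrochemical series) for a first-row metal, so the complex is low-spin. The t₂g⁶e_g¹ (low-spin) configuration has an unevenly filled e_g set; the Jahn–Teller theorem predicts a tetragonal distortion (typically axial elongation) to lift the degeneracy.
[VBr6]^3-: Ligand charges: each bromide is −1. With an overall charge of −3 the vanadium centre must be in the +3 oxidation state. Group 5 minus oxidation state 3 gives a d² configuration. The d² configuration leaves the e_g set evenly filled (or empty) — no strong Jahn–Teller driving force.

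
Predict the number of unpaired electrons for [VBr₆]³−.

2 unpaired electrons

Each bromide is −1; balancing the −3 overall charge requires V(III).
V sits in group 5, so the d-electron count is 5 − 3 = 2.
In an octahedral field the d² configuration is t₂g²e_g⁰ (only one arrangement possible), giving 2 unpaired electrons.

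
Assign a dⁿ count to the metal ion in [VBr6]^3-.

Ligand charges: each bromide is −1. With an overall charge of −3 the vanadium centre must be in the +3 oxidation state.
Group 5 minus oxidation state 3 gives a d² configuration.

d2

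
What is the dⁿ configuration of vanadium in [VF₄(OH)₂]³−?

d²

Each fluoride is −1; each hydroxide is −1; balancing the −3 overall charge requires V(III).
Vanadium is a group-5 element; V(III) is therefore d².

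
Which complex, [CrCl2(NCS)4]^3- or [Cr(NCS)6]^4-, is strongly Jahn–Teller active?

[Cr(NCS)6]^4-

[CrCl2(NCS)4]^3-: Each chloride is −1; each isothiocyanate is −1; balancing the −3 overall charge requires Cr(III). Group 6 minus oxidation state 3 gives a d³ configuration. The d³ configuration leaves the e_g set evenly filled (or empty) — no strong Jahn–Teller driving force.
[Cr(NCS)6]^4-: Each isothiocyanate is −1; balancing the −4 overall charge requires Cr(II). Cr sits in group 6, so the d-electron count is 6 − 2 = 4. Isothiocyanate is a weak-field ligand for a first-row metal, so the complex is high-spin. The t₂g³e_g¹ (high-spin) configuration has an unevenly filled e_g set; the Jahn–Teller theorem predicts a tetragonal distortion (typically axial elongation) to lift the degeneracy.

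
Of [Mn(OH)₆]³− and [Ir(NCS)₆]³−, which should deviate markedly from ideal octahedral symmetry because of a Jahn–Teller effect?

[Mn(OH)₆]³−: Ligand charges: each hydroxide is −1. With an overall charge of −3 the manganese centre must be in the +3 oxidation state. Mn sits in group 7, so the d-electron count is 7 − 3 = 4. Hydroxide is a weak-field ligand for a first-row metal, so the complex is high-spin. The t₂g³e_g¹ (high-spin) configuration has an unevenly filled e_g set; the Jahn–Teller theorem predicts a tetragonal distortion (typically axial elongation) to lift the degeneracy.
[Ir(NCS)₆]³−: Each isothiocyanate is −1; balancing the −3 overall charge requires Ir(III). Ir sits in group 9, so the d-electron count is 9 − 3 = 6. A 5d ion has a large Δₒ and is invariably low-spin. The d⁶ configuration leaves the e_g set evenly filled (or empty) — no strong Jahn–Teller driving force.

[Mn(OH)₆]³−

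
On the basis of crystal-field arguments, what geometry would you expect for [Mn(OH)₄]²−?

tetrahedral

Ligand charges: each hydroxide is −1. With an overall charge of −2 the manganese centre must be in the +2 oxidation state.
Mn sits in group 7, so the d-electron count is 7 − 2 = 5.
Coordination number: 4.
Hydroxide is a weak-field ligand.
A high-spin d⁵ ion has zero CFSE in either geometry, so four ligands adopt the sterically favoured tetrahedral geometry.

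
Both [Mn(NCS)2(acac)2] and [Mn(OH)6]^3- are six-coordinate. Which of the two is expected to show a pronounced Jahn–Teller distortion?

[Mn(NCS)2(acac)2]: Summing ligand charges against the 0 overall charge gives an oxidation state of +4 for manganese. Mn sits in group 7, so the d-electron count is 7 − 4 = 3. The d³ configuration leaves the e_g set evenly filled (or empty) — no strong Jahn–Teller driving force.
[Mn(OH)6]^3-: Ligand charges: each hydroxide is −1. With an overall charge of −3 the manganese centre must be in the +3 oxidation state. Mn sits in group 7, so the d-electron count is 7 − 3 = 4. Hydroxide is a weak-field ligand for a first-row metal, so the complex is high-spin. The t₂g³e_g¹ (high-spin) configuration has an unevenly filled e_g set; the Jahn–Teller theorem predicts a tetragonal distortion (typically axial elongation) to lift the degeneracy.

[Mn(OH)6]^3-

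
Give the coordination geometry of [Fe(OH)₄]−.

tetrahedral

Summing ligand charges against the −1 overall charge gives an oxidation state of +3 for iron.
Group 8 minus oxidation state 3 gives a d⁵ configuration.
Coordination number: 4.
Hydroxide is a weak-field ligand.
A high-spin d⁵ ion has zero CFSE in either geometry, so four ligands adopt the sterically favoured tetrahedral geometry.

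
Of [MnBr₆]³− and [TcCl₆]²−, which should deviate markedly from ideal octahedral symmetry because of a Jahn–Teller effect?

[MnBr₆]³−: Ligand charges: each bromide is −1. With an overall charge of −3 the manganese centre must be in the +3 oxidation state. Mn sits in group 7, so the d-electron count is 7 − 3 = 4. Bromide is a weak-field ligand for a first-row metal, so the complex is high-spin. The t₂g³e_g¹ (high-spin) configuration has an unevenly filled e_g set; the Jahn–Teller theorem predicts a tetragonal distortion (typically axial elongation) to lift the degeneracy.
[TcCl₆]²−: Summing ligand charges against the −2 overall charge gives an oxidation state of +4 for technetium. Technetium is a group-7 element; Tc(IV) is therefore d³. The d³ configuration leaves the e_g set evenly filled (or empty) — no strong Jahn–Teller driving force.

[MnBr₆]³−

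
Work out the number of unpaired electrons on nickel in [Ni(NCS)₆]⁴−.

Each isothiocyanate is −1; balancing the −4 overall charge requires Ni(II).
Group 10 minus oxidation state 2 gives a d⁸ configuration.
In an octahedral field the d⁸ configuration is t₂g⁶e_g² (only one arrangement possible), giving 2 unpaired electrons.

2 unpaired electrons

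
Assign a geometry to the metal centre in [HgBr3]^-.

Each bromide is −1; balancing the −1 overall charge requires Hg(II).
Hg sits in group 12, so the d-electron count is 12 − 2 = 10.
With 3 monodentate ligands the coordination number is 3.
Three ligands around a d¹⁰ centre minimise repulsion in a trigonal-planar arrangement.

trigonal planar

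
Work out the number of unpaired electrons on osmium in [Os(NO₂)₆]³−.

Each nitro (N-bound nitrite) is −1; balancing the −3 overall charge requires Os(III).
Osmium is a group-8 element; Os(III) is therefore d⁵.
The spin state decides the count: a 5d ion has a large Δₒ and is invariably low-spin.
An octahedral low-spin d⁵ ion is t₂g⁵e_g⁰, giving 1 unpaired electron.

1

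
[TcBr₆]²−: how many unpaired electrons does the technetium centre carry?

3 unpaired electrons

Ligand charges: each bromide is −1. With an overall charge of −2 the technetium centre must be in the +4 oxidation state.
Group 7 minus oxidation state 4 gives a d³ configuration.
In an octahedral field the d³ configuration is t₂g³e_g⁰ (only one arrangement possible), giving 3 unpaired electrons.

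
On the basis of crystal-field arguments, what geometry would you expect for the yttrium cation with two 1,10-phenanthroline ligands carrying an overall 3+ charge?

tetrahedral

Summing ligand charges against the +3 overall charge gives an oxidation state of +3 for yttrium.
Y sits in group 3, so the d-electron count is 3 − 3 = 0.
Counting donor atoms: 2×1,10-phenanthroline (bidentate) → 4 donors. Coordination number = 4.
A d⁰ ion has no crystal-field stabilisation preference between square planar and tetrahedral, so four ligands adopt the sterically favoured tetrahedral geometry.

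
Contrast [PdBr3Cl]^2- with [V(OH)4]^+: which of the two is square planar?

For [PdBr3Cl]^2-: Each bromide is −1; each chloride is −1; balancing the −2 overall charge requires Pd(II). Group 10 minus oxidation state 2 gives a d⁸ configuration. A 4d d⁸ ion has a large crystal-field splitting; square planar leaves the high-energy d_{x²−y²} orbital empty and maximises CFSE. → square planar.
For [V(OH)4]^+: Summing ligand charges against the +1 overall charge gives an oxidation state of +5 for vanadium. V sits in group 5, so the d-electron count is 5 − 5 = 0. A d⁰ ion has no crystal-field stabilisation preference between square planar and tetrahedral, so four ligands adopt the sterically favoured tetrahedral geometry. → tetrahedral.

[PdBr3Cl]^2-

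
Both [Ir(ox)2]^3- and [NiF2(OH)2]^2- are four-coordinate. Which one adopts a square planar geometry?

For [Ir(ox)2]^3-: Each oxalate is −2; balancing the −3 overall charge requires Ir(I). Iridium is a group-9 element; Ir(I) is therefore d⁸. A 5d d⁸ ion has a large crystal-field splitting; square planar leaves the high-energy d_{x²−y²} orbital empty and maximises CFSE. → square planar.
For [NiF2(OH)2]^2-: Ligand charges: each fluoride is −1; each hydroxide is −1. With an overall charge of −2 the nickel centre must be in the +2 oxidation state. Nickel is a group-10 element; Ni(II) is therefore d⁸. Fluoride and hydroxide are weak-field ligands. With weak-field ligands the CFSE gain from square planar is small, so a 3d d⁸ ion takes the sterically preferred tetrahedral geometry. → tetrahedral.

[Ir(ox)2]^3-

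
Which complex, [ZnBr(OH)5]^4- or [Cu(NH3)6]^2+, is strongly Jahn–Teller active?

[Cu(NH3)6]^2+

[ZnBr(OH)5]^4-: Each bromide is −1; each hydroxide is −1; balancing the −4 overall charge requires Zn(II). Group 12 minus oxidation state 2 gives a d¹⁰ configuration. The d¹⁰ configuration leaves the e_g set evenly filled (or empty) — no strong Jahn–Teller driving force.
[Cu(NH3)6]^2+: Ligand charges: ammonia is neutral. With an overall charge of +2 the copper centre must be in the +2 oxidation state. Copper is a group-11 element; Cu(II) is therefore d⁹. The t₂g⁶e_g³ configuration has an unevenly filled e_g set; the Jahn–Teller theorem predicts a tetragonal distortion (typically axial elongation) to lift the degeneracy.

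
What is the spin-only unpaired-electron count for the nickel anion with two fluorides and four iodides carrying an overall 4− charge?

Ligand charges: each fluoride is −1; each iodide is −1. With an overall charge of −4 the nickel centre must be in the +2 oxidation state.
Ni sits in group 10, so the d-electron count is 10 − 2 = 8.
In an octahedral field the d⁸ configuration is t₂g⁶e_g² (only one arrangement possible), giving 2 unpaired electrons.

2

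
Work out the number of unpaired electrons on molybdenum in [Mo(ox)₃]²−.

2

Ligand charges: each oxalate is −2. With an overall charge of −2 the molybdenum centre must be in the +4 oxidation state.
Mo sits in group 6, so the d-electron count is 6 − 4 = 2.
Counting donor atoms: 3×oxalate (bidentate) → 6 donors. Coordination number = 6.
In an octahedral field the d² configuration is t₂g²e_g⁰ (only one arrangement possible), giving 2 unpaired electrons.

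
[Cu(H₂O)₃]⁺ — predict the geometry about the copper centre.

trigonal planar

Summing ligand charges against the +1 overall charge gives an oxidation state of +1 for copper.
Copper is a group-11 element; Cu(I) is therefore d¹⁰.
With 3 monodentate ligands the coordination number is 3.
Three ligands around a d¹⁰ centre minimise repulsion in a trigonal-planar arrangement.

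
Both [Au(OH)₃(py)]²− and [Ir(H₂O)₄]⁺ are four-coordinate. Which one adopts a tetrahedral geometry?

For [Au(OH)₃(py)]²−: Each hydroxide is −1; pyridine is neutral; balancing the −2 overall charge requires Au(I). Gold is a group-11 element; Au(I) is therefore d¹⁰. A d¹⁰ ion has no crystal-field stabilisation preference between square planar and tetrahedral, so four ligands adopt the sterically favoured tetrahedral geometry. → tetrahedral.
For [Ir(H₂O)₄]⁺: Water is neutral; balancing the +1 overall charge requires Ir(I). Ir sits in group 9, so the d-electron count is 9 − 1 = 8. A 5d d⁸ ion has a large crystal-field splitting; square planar leaves the high-energy d_{x²−y²} orbital empty and maximises CFSE. → square planar.

[Au(OH)₃(py)]²−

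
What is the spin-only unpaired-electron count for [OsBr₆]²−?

Ligand charges: each bromide is −1. With an overall charge of −2 the osmium centre must be in the +4 oxidation state.
Group 8 minus oxidation state 4 gives a d⁴ configuration.
The spin state decides the count: a 5d ion has a large Δₒ and is invariably low-spin.
An octahedral low-spin d⁴ ion is t₂g⁴e_g⁰, giving 2 unpaired electrons.

2 unpaired electrons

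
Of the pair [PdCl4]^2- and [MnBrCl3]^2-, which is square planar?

For [PdCl4]^2-: Ligand charges: each chloride is −1. With an overall charge of −2 the palladium centre must be in the +2 oxidation state. Group 10 minus oxidation state 2 gives a d⁸ configuration. A 4d d⁸ ion has a large crystal-field splitting; square planar leaves the high-energy d_{x²−y²} orbital empty and maximises CFSE. → square planar.
For [MnBrCl3]^2-: Each bromide is −1; each chloride is −1; balancing the −2 overall charge requires Mn(II). Group 7 minus oxidation state 2 gives a d⁵ configuration. A high-spin d⁵ ion has zero CFSE in either geometry, so four ligands adopt the sterically favoured tetrahedral geometry. → tetrahedral.

[PdCl4]^2-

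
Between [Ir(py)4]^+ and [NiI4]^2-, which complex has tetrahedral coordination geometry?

For [Ir(py)4]^+: Pyridine is neutral; balancing the +1 overall charge requires Ir(I). Iridium is a group-9 element; Ir(I) is therefore d⁸. A 5d d⁸ ion has a large crystal-field splitting; square planar leaves the high-energy d_{x²−y²} orbital empty and maximises CFSE. → square planar.
For [NiI4]^2-: Each iodide is −1; balancing the −2 overall charge requires Ni(II). Ni sits in group 10, so the d-electron count is 10 − 2 = 8. Iodide is a weak-field ligand. With weak-field ligands the CFSE gain from square planar is small, so a 3d d⁸ ion takes the sterically preferred tetrahedral geometry. → tetrahedral.

[NiI4]^2-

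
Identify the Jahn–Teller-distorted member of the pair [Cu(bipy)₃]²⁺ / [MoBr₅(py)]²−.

[Cu(bipy)₃]²⁺: Ligand charges: 2,2′-bipyridine is neutral. With an overall charge of +2 the copper centre must be in the +2 oxidation state. Group 11 minus oxidation state 2 gives a d⁹ configuration. The t₂g⁶e_g³ configuration has an unevenly filled e_g set; the Jahn–Teller theorem predicts a tetragonal distortion (typically axial elongation) to lift the degeneracy.
[MoBr₅(py)]²−: Ligand charges: each bromide is −1; pyridine is neutral. With an overall charge of −2 the molybdenum centre must be in the +3 oxidation state. Molybdenum is a group-6 element; Mo(III) is therefore d³. The d³ configuration leaves the e_g set evenly filled (or empty) — no strong Jahn–Teller driving force.

[Cu(bipy)₃]²⁺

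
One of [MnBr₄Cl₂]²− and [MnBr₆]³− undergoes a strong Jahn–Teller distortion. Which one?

[MnBr₆]³−

[MnBr₄Cl₂]²−: Ligand charges: each bromide is −1; each chloride is −1. With an overall charge of −2 the manganese centre must be in the +4 oxidation state. Mn sits in group 7, so the d-electron count is 7 − 4 = 3. The d³ configuration leaves the e_g set evenly filled (or empty) — no strong Jahn–Teller driving force.
[MnBr₆]³−: Summing ligand charges against the −3 overall charge gives an oxidation state of +3 for manganese. Manganese is a group-7 element; Mn(III) is therefore d⁴. Bromide is a weak-field ligand for a first-row metal, so the complex is high-spin. The t₂g³e_g¹ (high-spin) configuration has an unevenly filled e_g set; the Jahn–Teller theorem predicts a tetragonal distortion (typically axial elongation) to lift the degeneracy.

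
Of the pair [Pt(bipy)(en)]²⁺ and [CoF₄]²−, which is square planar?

For [Pt(bipy)(en)]²⁺: 2,2′-bipyridine is neutral; ethylenediamine is neutral; balancing the +2 overall charge requires Pt(II). Group 10 minus oxidation state 2 gives a d⁸ configuration. A 5d d⁸ ion has a large crystal-field splitting; square planar leaves the high-energy d_{x²−y²} orbital empty and maximises CFSE. → square planar.
For [CoF₄]²−: Ligand charges: each fluoride is −1. With an overall charge of −2 the cobalt centre must be in the +2 oxidation state. Cobalt is a group-9 element; Co(II) is therefore d⁷. For a high-spin 3d d⁷ ion with weak-field ligands the small Δₜ gives little square-planar CFSE advantage, so four ligands adopt the sterically favoured tetrahedral geometry. → tetrahedral.

[Pt(bipy)(en)]²⁺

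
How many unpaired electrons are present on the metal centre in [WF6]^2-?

Summing ligand charges against the −2 overall charge gives an oxidation state of +4 for tungsten.
Group 6 minus oxidation state 4 gives a d² configuration.
In an octahedral field the d² configuration is t₂g²e_g⁰ (only one arrangement possible), giving 2 unpaired electrons.

2 unpaired electrons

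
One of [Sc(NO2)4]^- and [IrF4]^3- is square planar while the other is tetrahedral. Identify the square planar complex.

For [Sc(NO2)4]^-: Ligand charges: each nitro (N-bound nitrite) is −1. With an overall charge of −1 the scandium centre must be in the +3 oxidation state. Group 3 minus oxidation state 3 gives a d⁰ configuration. A d⁰ ion has no crystal-field stabilisation preference between square planar and tetrahedral, so four ligands adopt the sterically favoured tetrahedral geometry. → tetrahedral.
For [IrF4]^3-: Summing ligand charges against the −3 overall charge gives an oxidation state of +1 for iridium. Group 9 minus oxidation state 1 gives a d⁸ configuration. A 5d d⁸ ion has a large crystal-field splitting; square planar leaves the high-energy d_{x²−y²} orbital empty and maximises CFSE. → square planar.

[IrF4]^3-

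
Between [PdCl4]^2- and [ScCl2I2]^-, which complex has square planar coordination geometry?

[PdCl4]^2-

For [PdCl4]^2-: Each chloride is −1; balancing the −2 overall charge requires Pd(II). Group 10 minus oxidation state 2 gives a d⁸ configuration. A 4d d⁸ ion has a large crystal-field splitting; square planar leaves the high-energy d_{x²−y²} orbital empty and maximises CFSE. → square planar.
For [ScCl2I2]^-: Each chloride is −1; each iodide is −1; balancing the −1 overall charge requires Sc(III). Sc sits in group 3, so the d-electron count is 3 − 3 = 0. A d⁰ ion has no crystal-field stabilisation preference between square planar and tetrahedral, so four ligands adopt the sterically favoured tetrahedral geometry. → tetrahedral.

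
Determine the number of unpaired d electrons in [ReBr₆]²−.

Each bromide is −1; balancing the −2 overall charge requires Re(IV).
Re sits in group 7, so the d-electron count is 7 − 4 = 3.
In an octahedral field the d³ configuration is t₂g³e_g⁰ (only one arrangement possible), giving 3 unpaired electrons.

3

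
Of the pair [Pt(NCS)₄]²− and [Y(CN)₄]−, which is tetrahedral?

For [Pt(NCS)₄]²−: Ligand charges: each isothiocyanate is −1. With an overall charge of −2 the platinum centre must be in the +2 oxidation state. Group 10 minus oxidation state 2 gives a d⁸ configuration. A 5d d⁸ ion has a large crystal-field splitting; square planar leaves the high-energy d_{x²−y²} orbital empty and maximises CFSE. → square planar.
For [Y(CN)₄]−: Summing ligand charges against the −1 overall charge gives an oxidation state of +3 for yttrium. Yttrium is a group-3 element; Y(III) is therefore d⁰. A d⁰ ion has no crystal-field stabilisation preference between square planar and tetrahedral, so four ligands adopt the sterically favoured tetrahedral geometry. → tetrahedral.

[Y(CN)₄]−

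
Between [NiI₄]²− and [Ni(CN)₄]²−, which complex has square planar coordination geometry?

[Ni(CN)₄]²−

For [NiI₄]²−: Ligand charges: each iodide is −1. With an overall charge of −2 the nickel centre must be in the +2 oxidation state. Ni sits in group 10, so the d-electron count is 10 − 2 = 8. Iodide is a weak-field ligand. With weak-field ligands the CFSE gain from square planar is small, so a 3d d⁸ ion takes the sterically preferred tetrahedral geometry. → tetrahedral.
For [Ni(CN)₄]²−: Each cyanide is −1; balancing the −2 overall charge requires Ni(II). Nickel is a group-10 element; Ni(II) is therefore d⁸. Cyanide is a strong-field ligand (high in the spectrochemical series). A 3d d⁸ ion with strong-field ligands gains enough CFSE to favour square planar over tetrahedral. → square planar.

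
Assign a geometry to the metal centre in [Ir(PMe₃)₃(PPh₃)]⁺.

square planar

Summing ligand charges against the +1 overall charge gives an oxidation state of +1 for iridium.
Iridium is a group-9 element; Ir(I) is therefore d⁸.
Coordination number: 4.
A 5d d⁸ ion has a large crystal-field splitting; square planar leaves the high-energy d_{x²−y²} orbital empty and maximises CFSE.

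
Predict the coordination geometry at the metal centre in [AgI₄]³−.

Summing ligand charges against the −3 overall charge gives an oxidation state of +1 for silver.
Group 11 minus oxidation state 1 gives a d¹⁰ configuration.
With 4 monodentate ligands the coordination number is 4.
A d¹⁰ ion has no crystal-field stabilisation preference between square planar and tetrahedral, so four ligands adopt the sterically favoured tetrahedral geometry.

tetrahedral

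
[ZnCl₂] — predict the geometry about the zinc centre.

linear

Summing ligand charges against the 0 overall charge gives an oxidation state of +2 for zinc.
Group 12 minus oxidation state 2 gives a d¹⁰ configuration.
With 2 monodentate ligands the coordination number is 2.
A d¹⁰ ion with only two ligands adopts a linear arrangement (sp hybridisation; no CFSE preference).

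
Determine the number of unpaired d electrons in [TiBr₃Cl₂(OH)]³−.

1

Ligand charges: each bromide is −1; each chloride is −1; each hydroxide is −1. With an overall charge of −3 the titanium centre must be in the +3 oxidation state.
Ti sits in group 4, so the d-electron count is 4 − 3 = 1.
In an octahedral field the d¹ configuration is t₂g¹e_g⁰ (only one arrangement possible), giving 1 unpaired electron.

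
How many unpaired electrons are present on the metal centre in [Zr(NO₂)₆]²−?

Each nitro (N-bound nitrite) is −1; balancing the −2 overall charge requires Zr(IV).
Zr sits in group 4, so the d-electron count is 4 − 4 = 0.
In an octahedral field the d⁰ configuration is t₂g⁰e_g⁰, giving 0 unpaired electrons.

0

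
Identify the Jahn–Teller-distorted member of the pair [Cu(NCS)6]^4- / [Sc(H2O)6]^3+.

[Cu(NCS)6]^4-

[Cu(NCS)6]^4-: Ligand charges: each isothiocyanate is −1. With an overall charge of −4 the copper centre must be in the +2 oxidation state. Copper is a group-11 element; Cu(II) is therefore d⁹. The t₂g⁶e_g³ configuration has an unevenly filled e_g set; the Jahn–Teller theorem predicts a tetragonal distortion (typically axial elongation) to lift the degeneracy.
[Sc(H2O)6]^3+: Ligand charges: water is neutral. With an overall charge of +3 the scandium centre must be in the +3 oxidation state. Sc sits in group 3, so the d-electron count is 3 − 3 = 0. The d⁰ configuration leaves the e_g set evenly filled (or empty) — no strong Jahn–Teller driving force.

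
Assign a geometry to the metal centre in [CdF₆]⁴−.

octahedral

Each fluoride is −1; balancing the −4 overall charge requires Cd(II).
Cadmium is a group-12 element; Cd(II) is therefore d¹⁰.
Coordination number: 6.
Six donors around a single metal centre give an octahedral coordination sphere.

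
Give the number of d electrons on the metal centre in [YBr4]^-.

Summing ligand charges against the −1 overall charge gives an oxidation state of +3 for yttrium.
Group 3 minus oxidation state 3 gives a d⁰ configuration.

d⁰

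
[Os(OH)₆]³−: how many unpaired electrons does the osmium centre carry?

1

Each hydroxide is −1; balancing the −3 overall charge requires Os(III).
Os sits in group 8, so the d-electron count is 8 − 3 = 5.
The spin state decides the count: a 5d ion has a large Δₒ and is invariably low-spin.
An octahedral low-spin d⁵ ion is t₂g⁵e_g⁰, giving 1 unpaired electron.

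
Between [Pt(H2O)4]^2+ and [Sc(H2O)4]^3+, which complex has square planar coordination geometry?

[Pt(H2O)4]^2+

For [Pt(H2O)4]^2+: Water is neutral; balancing the +2 overall charge requires Pt(II). Platinum is a group-10 element; Pt(II) is therefore d⁸. A 5d d⁸ ion has a large crystal-field splitting; square planar leaves the high-energy d_{x²−y²} orbital empty and maximises CFSE. → square planar.
For [Sc(H2O)4]^3+: Ligand charges: water is neutral. With an overall charge of +3 the scandium centre must be in the +3 oxidation state. Scandium is a group-3 element; Sc(III) is therefore d⁰. A d⁰ ion has no crystal-field stabilisation preference between square planar and tetrahedral, so four ligands adopt the sterically favoured tetrahedral geometry. → tetrahedral.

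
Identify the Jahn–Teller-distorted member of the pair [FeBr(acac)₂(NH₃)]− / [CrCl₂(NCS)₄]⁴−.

[FeBr(acac)₂(NH₃)]−: Summing ligand charges against the −1 overall charge gives an oxidation state of +2 for iron. Fe sits in group 8, so the d-electron count is 8 − 2 = 6. Acetylacetonate and bromide are weak-field ligands for a first-row metal, so the complex is high-spin. The d⁶ configuration leaves the e_g set evenly filled (or empty) — no strong Jahn–Teller driving force.
[CrCl₂(NCS)₄]⁴−: Each chloride is −1; each isothiocyanate is −1; balancing the −4 overall charge requires Cr(II). Group 6 minus oxidation state 2 gives a d⁴ configuration. Chloride and isothiocyanate are weak-field ligands for a first-row metal, so the complex is high-spin. The t₂g³e_g¹ (high-spin) configuration has an unevenly filled e_g set; the Jahn–Teller theorem predicts a tetragonal distortion (typically axial elongation) to lift the degeneracy.

[CrCl₂(NCS)₄]⁴−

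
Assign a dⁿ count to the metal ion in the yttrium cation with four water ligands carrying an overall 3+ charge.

d⁰

Summing ligand charges against the +3 overall charge gives an oxidation state of +3 for yttrium.
Yttrium is a group-3 element; Y(III) is therefore d⁰.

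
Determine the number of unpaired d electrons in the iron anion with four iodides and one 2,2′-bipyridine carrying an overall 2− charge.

Summing ligand charges against the −2 overall charge gives an oxidation state of +2 for iron.
Group 8 minus oxidation state 2 gives a d⁶ configuration.
Counting donor atoms: 4×iodide (monodentate) → 4 donors; 1×2,2′-bipyridine (bidentate) → 2 donors. Coordination number = 6.
The spin state decides the count: Iodide is a weak-field ligand for a first-row metal, so the complex is high-spin.
An octahedral high-spin d⁶ ion is t₂g⁴e_g², giving 4 unpaired electrons.

4 unpaired electrons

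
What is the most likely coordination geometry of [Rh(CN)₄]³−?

square planar

Summing ligand charges against the −3 overall charge gives an oxidation state of +1 for rhodium.
Rhodium is a group-9 element; Rh(I) is therefore d⁸.
With 4 monodentate ligands the coordination number is 4.
A 4d d⁸ ion has a large crystal-field splitting; square planar leaves the high-energy d_{x²−y²} orbital empty and maximises CFSE.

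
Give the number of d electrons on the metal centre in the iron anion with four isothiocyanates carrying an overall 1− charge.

Each isothiocyanate is −1; balancing the −1 overall charge requires Fe(III).
Fe sits in group 8, so the d-electron count is 8 − 3 = 5.

d5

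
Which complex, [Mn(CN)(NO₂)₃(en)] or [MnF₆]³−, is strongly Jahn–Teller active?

[Mn(CN)(NO₂)₃(en)]: Ligand charges: each cyanide is −1; each nitro (N-bound nitrite) is −1; ethylenediamine is neutral. With an overall charge of 0 the manganese centre must be in the +4 oxidation state. Group 7 minus oxidation state 4 gives a d³ configuration. The d³ configuration leaves the e_g set evenly filled (or empty) — no strong Jahn–Teller driving force.
[MnF₆]³−: Ligand charges: each fluoride is −1. With an overall charge of −3 the manganese centre must be in the +3 oxidation state. Group 7 minus oxidation state 3 gives a d⁴ configuration. Fluoride is a weak-field ligand for a first-row metal, so the complex is high-spin. The t₂g³e_g¹ (high-spin) configuration has an unevenly filled e_g set; the Jahn–Teller theorem predicts a tetragonal distortion (typically axial elongation) to lift the degeneracy.

[MnF₆]³−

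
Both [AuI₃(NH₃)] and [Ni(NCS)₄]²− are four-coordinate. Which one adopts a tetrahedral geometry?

[Ni(NCS)₄]²−

For [AuI₃(NH₃)]: Summing ligand charges against the 0 overall charge gives an oxidation state of +3 for gold. Group 11 minus oxidation state 3 gives a d⁸ configuration. A 5d d⁸ ion has a large crystal-field splitting; square planar leaves the high-energy d_{x²−y²} orbital empty and maximises CFSE. → square planar.
For [Ni(NCS)₄]²−: Ligand charges: each isothiocyanate is −1. With an overall charge of −2 the nickel centre must be in the +2 oxidation state. Group 10 minus oxidation state 2 gives a d⁸ configuration. Isothiocyanate is a weak-field ligand. With weak-field ligands the CFSE gain from square planar is small, so a 3d d⁸ ion takes the sterically preferred tetrahedral geometry. → tetrahedral.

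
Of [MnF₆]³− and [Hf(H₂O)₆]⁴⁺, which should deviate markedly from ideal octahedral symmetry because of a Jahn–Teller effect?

[MnF₆]³−: Ligand charges: each fluoride is −1. With an overall charge of −3 the manganese centre must be in the +3 oxidation state. Manganese is a group-7 element; Mn(III) is therefore d⁴. Fluoride is a weak-field ligand for a first-row metal, so the complex is high-spin. The t₂g³e_g¹ (high-spin) configuration has an unevenly filled e_g set; the Jahn–Teller theorem predicts a tetragonal distortion (typically axial elongation) to lift the degeneracy.
[Hf(H₂O)₆]⁴⁺: Water is neutral; balancing the +4 overall charge requires Hf(IV). Hafnium is a group-4 element; Hf(IV) is therefore d⁰. The d⁰ configuration leaves the e_g set evenly filled (or empty) — no strong Jahn–Teller driving force.

[MnF₆]³−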